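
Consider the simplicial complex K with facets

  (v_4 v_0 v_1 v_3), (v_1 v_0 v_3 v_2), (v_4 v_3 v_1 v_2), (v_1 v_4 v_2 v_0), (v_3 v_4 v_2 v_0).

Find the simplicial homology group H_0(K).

H_0 = Z.

Fix the vertex order v_0 < v_1 < v_2 < v_3 < v_4 and write every simplex with vertices in increasing order. Then dim K = 3 and the simplices of K are:

  0-simplices (5): [v_0], [v_1], [v_2], [v_3], [v_4]
  1-simplices (10): [v_0,v_1], [v_0,v_2], [v_0,v_3], [v_0,v_4], [v_1,v_2], [v_1,v_3], [v_1,v_4], [v_2,v_3], [v_2,v_4], [v_3,v_4]
  2-simplices (10): [v_0,v_1,v_2], [v_0,v_1,v_3], [v_0,v_1,v_4], [v_0,v_2,v_3], [v_0,v_2,v_4], [v_0,v_3,v_4], [v_1,v_2,v_3], [v_1,v_2,v_4], [v_1,v_3,v_4], [v_2,v_3,v_4]
  3-simplices (5): [v_0,v_1,v_2,v_3], [v_0,v_1,v_2,v_4], [v_0,v_1,v_3,v_4], [v_0,v_2,v_3,v_4], [v_1,v_2,v_3,v_4]

Hence C_0 ≅ Z^5, C_1 ≅ Z^10, C_2 ≅ Z^10, C_3 ≅ Z^5.

Boundary ∂_1: C_1 → C_0 sends each edge [p,q] (with p < q) to q − p. For instance
  ∂[v_2,v_3] = [v_3] − [v_2].
The 5×10 boundary matrix has rank 4 and Smith normal form diag(1,1,1,1).

Boundary ∂_2: C_2 → C_1 sends each 2-simplex [p,q,r] to [q,r] − [p,r] + [p,q]. For instance
  ∂[v_0,v_1,v_4] = [v_1,v_4] − [v_0,v_4] + [v_0,v_1],
  ∂[v_1,v_2,v_3] = [v_2,v_3] − [v_1,v_3] + [v_1,v_2].
The resulting 10×10 matrix has rank 6, and its Smith normal form has invariant factors (1,1,1,1,1,1).

Boundary ∂_3: C_3 → C_2 sends each 3-simplex σ to the alternating sum Σ_i (−1)^i (σ with its i-th vertex removed). For instance
  ∂[v_0,v_2,v_3,v_4] = [v_2,v_3,v_4] − [v_0,v_3,v_4] + [v_0,v_2,v_4] − [v_0,v_2,v_3],
  ∂[v_1,v_2,v_3,v_4] = [v_2,v_3,v_4] − [v_1,v_3,v_4] + [v_1,v_2,v_4] − [v_1,v_2,v_3].
The 10×5 boundary matrix has rank 4 and Smith normal form diag(1,1,1,1).

From H_k ≅ ker(∂_k) / im(∂_{k+1}) we obtain:

  H_0: rank C_0 − rank ∂_1 = 5 − 4 = 1, and the invariant factors of ∂_1 are all 1, so H_0 ≅ Z.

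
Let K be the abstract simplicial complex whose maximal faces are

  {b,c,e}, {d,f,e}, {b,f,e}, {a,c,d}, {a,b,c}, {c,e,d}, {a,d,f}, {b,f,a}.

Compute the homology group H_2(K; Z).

We work with the vertex ordering a < b < c < d < e < f. The simplices of K, each written with vertices in increasing order, are:

  0-simplices (6): a, b, c, d, e, f
  1-simplices (12): ab, ac, ad, af, bc, be, bf, cd, ce, de, df, ef
  2-simplices (8): abc, abf, acd, adf, bce, bef, cde, def

giving chain groups C_0 ≅ Z^6, C_1 ≅ Z^12, C_2 ≅ Z^8.

The boundary map ∂_1: C_1 → C_0 maps an edge to its endpoints' difference, ∂[p,q] = q − p.
This gives a 6×12 integer matrix of rank 5; reducing to Smith normal form yields diagonal entries (1,1,1,1,1).

Boundary ∂_2: C_2 → C_1 sends each 2-simplex [p,q,r] to [q,r] − [p,r] + [p,q]. For instance
  ∂cde = de − ce + cd,
  ∂abf = bf − af + ab.
The 12×8 boundary matrix has rank 7 and Smith normal form diag(1,1,1,1,1,1,1).

Reading off H_k = ker ∂_k / im ∂_{k+1}:

  H_2: rank ker ∂_2 − rank ∂_3 = (8 − 7) − 0 = 1, and there is no ∂_3, so H_2 = Z.

(K is a triangulation of the 2-sphere S^2.)

H_2 = Z.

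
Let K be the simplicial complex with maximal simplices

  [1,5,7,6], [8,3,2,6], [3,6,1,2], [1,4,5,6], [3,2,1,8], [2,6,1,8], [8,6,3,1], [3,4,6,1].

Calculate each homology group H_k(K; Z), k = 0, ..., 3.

H_0 = Z,  H_1 = 0,  H_2 = 0,  H_3 = Z.

Order the vertices as 1 < 2 < 3 < 4 < 5 < 6 < 7 < 8. Listing each simplex with vertices in this order, K has dimension 3 with simplices:

  0-simplices (8): [1], [2], [3], [4], [5], [6], [7], [8]
  1-simplices (19): [1,2], [1,3], [1,4], [1,5], [1,6], [1,7], [1,8], [2,3], [2,6], [2,8], [3,4], [3,6], [3,8], [4,5], [4,6], [5,6], [5,7], [6,7], [6,8]
  2-simplices (19): (19 of them)
  3-simplices (8): [1,2,3,6], [1,2,3,8], [1,2,6,8], [1,3,4,6], [1,3,6,8], [1,4,5,6], [1,5,6,7], [2,3,6,8]

Hence C_0 ≅ Z^8, C_1 ≅ Z^19, C_2 ≅ Z^19, C_3 ≅ Z^8.

Boundary ∂_1: C_1 → C_0 maps an edge to its endpoints' difference, ∂[p,q] = q − p.
The resulting 8×19 matrix has rank 7, and its Smith normal form has invariant factors (1,1,1,1,1,1,1).

∂_2: C_2 → C_1 maps a triangle to the signed sum of its edges. For instance
  ∂[1,3,6] = [3,6] − [1,6] + [1,3],
  ∂[1,5,6] = [5,6] − [1,6] + [1,5].
As a 19×19 matrix over Z this has rank 12, with invariant factors (1,1,1,1,1,1,1,1,1,1,1,1).

Boundary ∂_3: C_3 → C_2 sends each 3-simplex σ to the alternating sum Σ_i (−1)^i (σ with its i-th vertex removed). For instance
  ∂[1,3,6,8] = [3,6,8] − [1,6,8] + [1,3,8] − [1,3,6],
  ∂[1,2,3,8] = [2,3,8] − [1,3,8] + [1,2,8] − [1,2,3].
As a 19×8 matrix over Z this has rank 7, with invariant factors (1,1,1,1,1,1,1).

Now H_k = ker ∂_k / im ∂_{k+1}, so:

  H_0: rank C_0 − rank ∂_1 = 8 − 7 = 1, and the invariant factors of ∂_1 are all 1, so H_0 = Z.
  H_1: rank ker ∂_1 − rank ∂_2 = (19 − 7) − 12 = 0, and the invariant factors of ∂_2 are all 1, so H_1 = 0.
  H_2: rank ker ∂_2 − rank ∂_3 = (19 − 12) − 7 = 0, and the invariant factors of ∂_3 are all 1, so H_2 = 0.
  H_3: rank ker ∂_3 − rank ∂_4 = (8 − 7) − 0 = 1, and there is no ∂_4, so H_3 = Z.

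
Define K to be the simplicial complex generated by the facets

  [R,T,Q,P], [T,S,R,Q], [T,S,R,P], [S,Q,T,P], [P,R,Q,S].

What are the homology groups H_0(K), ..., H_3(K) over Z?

Take the total order P < Q < R < S < T on the vertex set. Then K (dimension 3) consists of the simplices:

  0-simplices (5): P, Q, R, S, T
  1-simplices (10): PQ, PR, PS, PT, QR, QS, QT, RS, RT, ST
  2-simplices (10): PQR, PQS, PQT, PRS, PRT, PST, QRS, QRT, QST, RST
  3-simplices (5): PQRS, PQRT, PQST, PRST, QRST

giving chain groups C_0 ≅ Z^5, C_1 ≅ Z^10, C_2 ≅ Z^10, C_3 ≅ Z^5.

Boundary ∂_1: C_1 → C_0 is given by ∂[p,q] = [q] − [p]. For instance
  ∂ST = T − S.
The 5×10 boundary matrix has rank 4 and Smith normal form diag(1,1,1,1).

Boundary ∂_2: C_2 → C_1 maps a triangle to the signed sum of its edges. For instance
  ∂PQS = QS − PS + PQ,
  ∂PRT = RT − PT + PR.
The 10×10 boundary matrix has rank 6 and Smith normal form diag(1,1,1,1,1,1).

The boundary map ∂_3: C_3 → C_2 sends each 3-simplex σ to the alternating sum Σ_i (−1)^i (σ with its i-th vertex removed). For instance
  ∂PQST = QST − PST + PQT − PQS,
  ∂PQRS = QRS − PRS + PQS − PQR.
The 10×5 boundary matrix has rank 4 and Smith normal form diag(1,1,1,1).

Reading off H_k = ker ∂_k / im ∂_{k+1}:

  H_0: rank C_0 − rank ∂_1 = 5 − 4 = 1, and the invariant factors of ∂_1 are all 1, so H_0 = Z.
  H_1: rank ker ∂_1 − rank ∂_2 = (10 − 4) − 6 = 0, and the invariant factors of ∂_2 are all 1, so H_1 = 0.
  H_2: rank ker ∂_2 − rank ∂_3 = (10 − 6) − 4 = 0, and the invariant factors of ∂_3 are all 1, so H_2 = 0.
  H_3: rank ker ∂_3 − rank ∂_4 = (5 − 4) − 0 = 1, and there is no ∂_4, so H_3 = Z.

As a check, the Euler characteristic is 5 − 10 + 10 − 5 = 0, which agrees with 1 − 0 + 0 − 1 = 0.

H_0 = Z,  H_1 = 0,  H_2 = 0,  H_3 = Z.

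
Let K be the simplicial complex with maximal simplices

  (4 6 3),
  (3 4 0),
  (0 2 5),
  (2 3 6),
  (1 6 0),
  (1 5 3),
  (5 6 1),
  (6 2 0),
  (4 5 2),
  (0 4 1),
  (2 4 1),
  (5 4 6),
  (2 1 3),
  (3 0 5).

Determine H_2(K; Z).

Take the total order 0 < 1 < 2 < 3 < 4 < 5 < 6 on the vertex set. Then K (dimension 2) consists of the simplices:

  0-simplices (7): [0], [1], [2], [3], [4], [5], [6]
  1-simplices (21): [0,1], [0,2], [0,3], [0,4], [0,5], [0,6], [1,2], [1,3], [1,4], [1,5], [1,6], [2,3], [2,4], [2,5], [2,6], [3,4], [3,5], [3,6], [4,5], [4,6], [5,6]
  2-simplices (14): [0,1,4], [0,1,6], [0,2,5], [0,2,6], [0,3,4], [0,3,5], [1,2,3], [1,2,4], [1,3,5], [1,5,6], [2,3,6], [2,4,5], [3,4,6], [4,5,6]

Hence C_0 ≅ Z^7, C_1 ≅ Z^21, C_2 ≅ Z^14.

∂_1: C_1 → C_0 sends each edge [p,q] (with p < q) to q − p. For instance
  ∂[0,5] = [5] − [0].
The resulting 7×21 matrix has rank 6, and its Smith normal form has invariant factors (1,1,1,1,1,1).

∂_2: C_2 → C_1 maps a triangle to the signed sum of its edges. For instance
  ∂[1,5,6] = [5,6] − [1,6] + [1,5],
  ∂[2,4,5] = [4,5] − [2,5] + [2,4].
The resulting 21×14 matrix has rank 13, and its Smith normal form has invariant factors (1,1,1,1,1,1,1,1,1,1,1,1,1).

Now H_k = ker ∂_k / im ∂_{k+1}, so:

  H_2: rank ker ∂_2 − rank ∂_3 = (14 − 13) − 0 = 1, and there is no ∂_3, so H_2 = Z.

(K is a triangulation of the torus T^2.)

H_2 = Z.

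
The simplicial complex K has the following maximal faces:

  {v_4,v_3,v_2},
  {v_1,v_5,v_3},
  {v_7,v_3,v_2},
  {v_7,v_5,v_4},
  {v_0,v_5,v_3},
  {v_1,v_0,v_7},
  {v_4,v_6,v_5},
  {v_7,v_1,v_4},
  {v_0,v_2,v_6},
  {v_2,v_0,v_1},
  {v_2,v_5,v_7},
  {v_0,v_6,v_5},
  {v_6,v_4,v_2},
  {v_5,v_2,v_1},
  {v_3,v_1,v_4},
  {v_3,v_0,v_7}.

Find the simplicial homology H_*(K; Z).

H_0 ≅ Z,  H_1 ≅ Z^2,  H_2 ≅ Z.

Take the total order v_0 < v_1 < v_2 < v_3 < v_4 < v_5 < v_6 < v_7 on the vertex set. Then K (dimension 2) consists of the simplices:

  0-simplices (8): [v_0], [v_1], [v_2], [v_3], [v_4], [v_5], [v_6], [v_7]
  1-simplices (24): (24 of them)
  2-simplices (16): (16 of them)

so the chain groups are C_0 ≅ Z^8, C_1 ≅ Z^24, C_2 ≅ Z^16.

Boundary ∂_1: C_1 → C_0 is given by ∂[p,q] = [q] − [p]. For instance
  ∂[v_0,v_2] = [v_2] − [v_0].
The resulting 8×24 matrix has rank 7, and its Smith normal form has invariant factors (1,1,1,1,1,1,1).

The boundary map ∂_2: C_2 → C_1 maps a triangle to the signed sum of its edges. For instance
  ∂[v_0,v_1,v_2] = [v_1,v_2] − [v_0,v_2] + [v_0,v_1],
  ∂[v_1,v_2,v_5] = [v_2,v_5] − [v_1,v_5] + [v_1,v_2].
As a 24×16 matrix over Z this has rank 15, with invariant factors (1,1,1,1,1,1,1,1,1,1,1,1,1,1,1).

Reading off H_k = ker ∂_k / im ∂_{k+1}:

  H_0: rank C_0 − rank ∂_1 = 8 − 7 = 1, and the invariant factors of ∂_1 are all 1, so H_0 ≅ Z.
  H_1: rank ker ∂_1 − rank ∂_2 = (24 − 7) − 15 = 2, and the invariant factors of ∂_2 are all 1, so H_1 ≅ Z^2.
  H_2: rank ker ∂_2 − rank ∂_3 = (16 − 15) − 0 = 1, and there is no ∂_3, so H_2 ≅ Z.

(K is a triangulation of the torus T^2.)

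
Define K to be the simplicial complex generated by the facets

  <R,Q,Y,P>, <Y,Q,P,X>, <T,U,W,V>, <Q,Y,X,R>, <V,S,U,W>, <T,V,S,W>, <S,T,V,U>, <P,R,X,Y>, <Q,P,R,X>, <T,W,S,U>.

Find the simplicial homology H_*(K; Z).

Order the vertices as P < Q < R < S < T < U < V < W < X < Y. Listing each simplex with vertices in this order, K has dimension 3 with simplices:

  0-simplices (10): P, Q, R, S, T, U, V, W, X, Y
  1-simplices (20): PQ, PR, PX, PY, QR, QX, QY, RX, RY, ST, SU, SV, SW, TU, TV, TW, UV, UW, VW, XY
  2-simplices (20): PQR, PQX, PQY, PRX, PRY, PXY, QRX, QRY, QXY, RXY, STU, STV, STW, SUV, SUW, SVW, TUV, TUW, TVW, UVW
  3-simplices (10): PQRX, PQRY, PQXY, PRXY, QRXY, STUV, STUW, STVW, SUVW, TUVW

Hence C_0 ≅ Z^10, C_1 ≅ Z^20, C_2 ≅ Z^20, C_3 ≅ Z^10.

Boundary ∂_1: C_1 → C_0 is given by ∂[p,q] = [q] − [p].
The resulting 10×20 matrix has rank 8, and its Smith normal form has invariant factors (1,1,1,1,1,1,1,1).

The boundary map ∂_2: C_2 → C_1 sends each 2-simplex [p,q,r] to [q,r] − [p,r] + [p,q]. For instance
  ∂PQR = QR − PR + PQ,
  ∂PQY = QY − PY + PQ.
As a 20×20 matrix over Z this has rank 12, with invariant factors (1,1,1,1,1,1,1,1,1,1,1,1).

Boundary ∂_3: C_3 → C_2 sends each 3-simplex σ to the alternating sum Σ_i (−1)^i (σ with its i-th vertex removed). For instance
  ∂STUV = TUV − SUV + STV − STU,
  ∂PQRX = QRX − PRX + PQX − PQR.
As a 20×10 matrix over Z this has rank 8, with invariant factors (1,1,1,1,1,1,1,1).

Reading off H_k = ker ∂_k / im ∂_{k+1}:

  H_0: rank C_0 − rank ∂_1 = 10 − 8 = 2, and the invariant factors of ∂_1 are all 1, so H_0 ≅ Z^2.
  H_1: rank ker ∂_1 − rank ∂_2 = (20 − 8) − 12 = 0, and the invariant factors of ∂_2 are all 1, so H_1 ≅ 0.
  H_2: rank ker ∂_2 − rank ∂_3 = (20 − 12) − 8 = 0, and the invariant factors of ∂_3 are all 1, so H_2 ≅ 0.
  H_3: rank ker ∂_3 − rank ∂_4 = (10 − 8) − 0 = 2, and there is no ∂_4, so H_3 ≅ Z^2.

As a check, the Euler characteristic is 10 − 20 + 20 − 10 = 0, which agrees with 2 − 0 + 0 − 2 = 0.
(K is a triangulation of the disjoint union of the 3-sphere S^3 and the 3-sphere S^3.)

H_0 ≅ Z^2,  H_1 = 0,  H_2 = 0,  H_3 ≅ Z^2.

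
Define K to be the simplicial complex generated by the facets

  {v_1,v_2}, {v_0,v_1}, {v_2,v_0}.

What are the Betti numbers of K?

K has 3 vertices, 3 edges.
rank ∂_0 = 0, rank ∂_1 = 2 ⇒ b_0 = 3 − 0 − 2 = 1; all invariant factors of ∂_1 are 1 so no torsion. So H_0 = Z.
rank ∂_1 = 2, rank ∂_2 = 0 ⇒ b_1 = 3 − 2 − 0 = 1. So H_1 = Z.

b_0 = 1, b_1 = 1.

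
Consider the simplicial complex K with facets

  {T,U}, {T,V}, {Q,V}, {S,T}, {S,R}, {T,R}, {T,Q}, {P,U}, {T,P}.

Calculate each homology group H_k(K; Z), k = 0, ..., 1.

H_0 ≅ Z,  H_1 ≅ Z^3.

We work with the vertex ordering P < Q < R < S < T < U < V. The simplices of K, each written with vertices in increasing order, are:

  0-simplices (7): P, Q, R, S, T, U, V
  1-simplices (9): PT, PU, QT, QV, RS, RT, ST, TU, TV

so the chain groups are C_0 ≅ Z^7, C_1 ≅ Z^9.

Boundary ∂_1: C_1 → C_0 is given by ∂[p,q] = [q] − [p].
The resulting 7×9 matrix has rank 6, and its Smith normal form has invariant factors (1,1,1,1,1,1).

Now H_k = ker ∂_k / im ∂_{k+1}, so:

  H_0: rank C_0 − rank ∂_1 = 7 − 6 = 1, and the invariant factors of ∂_1 are all 1, so H_0 ≅ Z.
  H_1: rank ker ∂_1 − rank ∂_2 = (9 − 6) − 0 = 3, and there is no ∂_2, so H_1 ≅ Z^3.

As a check, the Euler characteristic is 7 − 9 = -2, which agrees with 1 − 3 = -2.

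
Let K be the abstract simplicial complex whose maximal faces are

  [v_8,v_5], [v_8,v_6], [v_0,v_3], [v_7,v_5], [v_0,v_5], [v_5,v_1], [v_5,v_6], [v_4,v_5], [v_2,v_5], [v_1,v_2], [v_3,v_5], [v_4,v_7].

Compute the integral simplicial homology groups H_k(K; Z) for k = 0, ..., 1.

H_0 ≅ Z,  H_1 ≅ Z^4.

Take the total order v_0 < v_1 < v_2 < v_3 < v_4 < v_5 < v_6 < v_7 < v_8 on the vertex set. Then K (dimension 1) consists of the simplices:

  0-simplices (9): [v_0], [v_1], [v_2], [v_3], [v_4], [v_5], [v_6], [v_7], [v_8]
  1-simplices (12): [v_0,v_3], [v_0,v_5], [v_1,v_2], [v_1,v_5], [v_2,v_5], [v_3,v_5], [v_4,v_5], [v_4,v_7], [v_5,v_6], [v_5,v_7], [v_5,v_8], [v_6,v_8]

Hence C_0 ≅ Z^9, C_1 ≅ Z^12.

∂_1: C_1 → C_0 sends each edge [p,q] (with p < q) to q − p. For instance
  ∂[v_6,v_8] = [v_8] − [v_6].
As a 9×12 matrix over Z this has rank 8, with invariant factors (1,1,1,1,1,1,1,1).

Computing H_k = (kernel of ∂_k) / (image of ∂_{k+1}):

  H_0: rank C_0 − rank ∂_1 = 9 − 8 = 1, and the invariant factors of ∂_1 are all 1, so H_0 = Z.
  H_1: rank ker ∂_1 − rank ∂_2 = (12 − 8) − 0 = 4, and there is no ∂_2, so H_1 = Z^4.

As a check, the Euler characteristic is 9 − 12 = -3, which agrees with 1 − 4 = -3.
(K is a triangulation of a wedge of 4 circles.)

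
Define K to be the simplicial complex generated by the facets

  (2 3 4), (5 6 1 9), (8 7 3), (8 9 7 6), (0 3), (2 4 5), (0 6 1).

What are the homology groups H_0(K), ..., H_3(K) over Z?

We work with the vertex ordering 0 < 1 < 2 < 3 < 4 < 5 < 6 < 7 < 8 < 9. The simplices of K, each written with vertices in increasing order, are:

  0-simplices (10): [0], [1], [2], [3], [4], [5], [6], [7], [8], [9]
  1-simplices (21): [0,1], [0,3], [0,6], [1,5], [1,6], [1,9], [2,3], [2,4], [2,5], [3,4], [3,7], [3,8], [4,5], [5,6], [5,9], [6,7], [6,8], [6,9], [7,8], [7,9], [8,9]
  2-simplices (12): [0,1,6], [1,5,6], [1,5,9], [1,6,9], [2,3,4], [2,4,5], [3,7,8], [5,6,9], [6,7,8], [6,7,9], [6,8,9], [7,8,9]
  3-simplices (2): [1,5,6,9], [6,7,8,9]

Hence C_0 ≅ Z^10, C_1 ≅ Z^21, C_2 ≅ Z^12, C_3 ≅ Z^2.

∂_1: C_1 → C_0 maps an edge to its endpoints' difference, ∂[p,q] = q − p.
The resulting 10×21 matrix has rank 9, and its Smith normal form has invariant factors (1,1,1,1,1,1,1,1,1).

The boundary map ∂_2: C_2 → C_1 maps a triangle to the signed sum of its edges. For instance
  ∂[1,6,9] = [6,9] − [1,9] + [1,6],
  ∂[2,4,5] = [4,5] − [2,5] + [2,4].
As a 21×12 matrix over Z this has rank 10, with invariant factors (1,1,1,1,1,1,1,1,1,1).

The boundary map ∂_3: C_3 → C_2 sends each 3-simplex σ to the alternating sum Σ_i (−1)^i (σ with its i-th vertex removed). For instance
  ∂[1,5,6,9] = [5,6,9] − [1,6,9] + [1,5,9] − [1,5,6],
  ∂[6,7,8,9] = [7,8,9] − [6,8,9] + [6,7,9] − [6,7,8].
The resulting 12×2 matrix has rank 2, and its Smith normal form has invariant factors (1,1).

Now H_k = ker ∂_k / im ∂_{k+1}, so:

  H_0: rank C_0 − rank ∂_1 = 10 − 9 = 1, and the invariant factors of ∂_1 are all 1, so H_0 = Z.
  H_1: rank ker ∂_1 − rank ∂_2 = (21 − 9) − 10 = 2, and the invariant factors of ∂_2 are all 1, so H_1 = Z^2.
  H_2: rank ker ∂_2 − rank ∂_3 = (12 − 10) − 2 = 0, and the invariant factors of ∂_3 are all 1, so H_2 = 0.
  H_3: rank ker ∂_3 − rank ∂_4 = (2 − 2) − 0 = 0, and there is no ∂_4, so H_3 = 0.

As a check, the Euler characteristic is 10 − 21 + 12 − 2 = -1, which agrees with 1 − 2 + 0 − 0 = -1.

H_0 = Z,  H_1 = Z^2,  H_2 = 0,  H_3 = 0.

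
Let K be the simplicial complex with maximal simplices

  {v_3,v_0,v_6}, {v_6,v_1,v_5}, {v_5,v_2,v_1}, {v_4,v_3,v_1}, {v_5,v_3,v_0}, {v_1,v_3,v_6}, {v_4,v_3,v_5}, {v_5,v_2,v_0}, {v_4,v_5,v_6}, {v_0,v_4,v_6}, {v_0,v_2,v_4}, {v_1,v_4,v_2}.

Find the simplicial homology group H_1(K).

H_1 = Z_2.

Fix the vertex order v_0 < v_1 < v_2 < v_3 < v_4 < v_5 < v_6 and write every simplex with vertices in increasing order. Then dim K = 2 and the simplices of K are:

  0-simplices (7): [v_0], [v_1], [v_2], [v_3], [v_4], [v_5], [v_6]
  1-simplices (18): (18 of them)
  2-simplices (12): (12 of them)

so the chain groups are C_0 ≅ Z^7, C_1 ≅ Z^18, C_2 ≅ Z^12.

Boundary ∂_1: C_1 → C_0 is given by ∂[p,q] = [q] − [p]. For instance
  ∂[v_0,v_4] = [v_4] − [v_0].
The 7×18 boundary matrix has rank 6 and Smith normal form diag(1,1,1,1,1,1).

Boundary ∂_2: C_2 → C_1 sends each 2-simplex [p,q,r] to [q,r] − [p,r] + [p,q]. For instance
  ∂[v_1,v_3,v_6] = [v_3,v_6] − [v_1,v_6] + [v_1,v_3],
  ∂[v_0,v_3,v_6] = [v_3,v_6] − [v_0,v_6] + [v_0,v_3].
This gives a 18×12 integer matrix of rank 12; reducing to Smith normal form yields diagonal entries (1,1,1,1,1,1,1,1,1,1,1,2).

Computing H_k = (kernel of ∂_k) / (image of ∂_{k+1}):

  H_1: rank ker ∂_1 − rank ∂_2 = (18 − 6) − 12 = 0, and ∂_2 has invariant factor 2 > 1, so H_1 = Z_2.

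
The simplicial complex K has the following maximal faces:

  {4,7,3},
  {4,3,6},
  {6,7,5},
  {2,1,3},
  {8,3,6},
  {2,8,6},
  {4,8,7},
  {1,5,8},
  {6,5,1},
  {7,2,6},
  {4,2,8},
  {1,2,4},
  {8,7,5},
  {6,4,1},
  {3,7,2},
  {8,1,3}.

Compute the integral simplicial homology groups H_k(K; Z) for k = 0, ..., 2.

Order the vertices as 1 < 2 < 3 < 4 < 5 < 6 < 7 < 8. Listing each simplex with vertices in this order, K has dimension 2 with simplices:

  0-simplices (8): [1], [2], [3], [4], [5], [6], [7], [8]
  1-simplices (24): (24 of them)
  2-simplices (16): [1,2,3], [1,2,4], [1,3,8], [1,4,6], [1,5,6], [1,5,8], [2,3,7], [2,4,8], [2,6,7], [2,6,8], [3,4,6], [3,4,7], [3,6,8], [4,7,8], [5,6,7], [5,7,8]

giving chain groups C_0 ≅ Z^8, C_1 ≅ Z^24, C_2 ≅ Z^16.

Boundary ∂_1: C_1 → C_0 is given by ∂[p,q] = [q] − [p]. For instance
  ∂[1,4] = [4] − [1].
This gives a 8×24 integer matrix of rank 7; reducing to Smith normal form yields diagonal entries (1,1,1,1,1,1,1).

The boundary map ∂_2: C_2 → C_1 maps a triangle to the signed sum of its edges. For instance
  ∂[2,3,7] = [3,7] − [2,7] + [2,3],
  ∂[1,2,3] = [2,3] − [1,3] + [1,2].
The 24×16 boundary matrix has rank 15 and Smith normal form diag(1,1,1,1,1,1,1,1,1,1,1,1,1,1,1).

Computing H_k = (kernel of ∂_k) / (image of ∂_{k+1}):

  H_0: rank C_0 − rank ∂_1 = 8 − 7 = 1, and the invariant factors of ∂_1 are all 1, so H_0 = Z.
  H_1: rank ker ∂_1 − rank ∂_2 = (24 − 7) − 15 = 2, and the invariant factors of ∂_2 are all 1, so H_1 = Z^2.
  H_2: rank ker ∂_2 − rank ∂_3 = (16 − 15) − 0 = 1, and there is no ∂_3, so H_2 = Z.

(K is a triangulation of the torus T^2.)

H_0 = Z,  H_1 = Z^2,  H_2 = Z.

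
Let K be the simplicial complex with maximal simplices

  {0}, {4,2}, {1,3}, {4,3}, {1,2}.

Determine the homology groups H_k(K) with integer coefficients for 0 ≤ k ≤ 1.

Order the vertices as 0 < 1 < 2 < 3 < 4. Listing each simplex with vertices in this order, K has dimension 1 with simplices:

  0-simplices (5): [0], [1], [2], [3], [4]
  1-simplices (4): [1,2], [1,3], [2,4], [3,4]

giving chain groups C_0 ≅ Z^5, C_1 ≅ Z^4.

Boundary ∂_1: C_1 → C_0 is given by ∂[p,q] = [q] − [p]. For instance
  ∂[1,2] = [2] − [1].
The 5×4 boundary matrix has rank 3 and Smith normal form diag(1,1,1).

From H_k ≅ ker(∂_k) / im(∂_{k+1}) we obtain:

  H_0: rank C_0 − rank ∂_1 = 5 − 3 = 2, and the invariant factors of ∂_1 are all 1, so H_0 = Z^2.
  H_1: rank ker ∂_1 − rank ∂_2 = (4 − 3) − 0 = 1, and there is no ∂_2, so H_1 = Z.

H_0 = Z^2,  H_1 = Z.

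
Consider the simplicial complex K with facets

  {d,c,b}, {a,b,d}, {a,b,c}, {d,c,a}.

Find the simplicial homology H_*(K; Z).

K has 4 vertices, 6 edges, 4 triangles.
rank ∂_0 = 0, rank ∂_1 = 3 ⇒ b_0 = 4 − 0 − 3 = 1; all invariant factors of ∂_1 are 1 so no torsion. So H_0 = Z.
rank ∂_1 = 3, rank ∂_2 = 3 ⇒ b_1 = 6 − 3 − 3 = 0; all invariant factors of ∂_2 are 1 so no torsion. So H_1 = 0.
rank ∂_2 = 3, rank ∂_3 = 0 ⇒ b_2 = 4 − 3 − 0 = 1. So H_2 = Z.

H_0 ≅ Z,  H_1 = 0,  H_2 ≅ Z.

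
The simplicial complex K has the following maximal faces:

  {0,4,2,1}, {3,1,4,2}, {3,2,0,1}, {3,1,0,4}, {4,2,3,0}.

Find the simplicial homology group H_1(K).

H_1 = 0.

Order the vertices as 0 < 1 < 2 < 3 < 4. Listing each simplex with vertices in this order, K has dimension 3 with simplices:

  0-simplices (5): [0], [1], [2], [3], [4]
  1-simplices (10): [0,1], [0,2], [0,3], [0,4], [1,2], [1,3], [1,4], [2,3], [2,4], [3,4]
  2-simplices (10): [0,1,2], [0,1,3], [0,1,4], [0,2,3], [0,2,4], [0,3,4], [1,2,3], [1,2,4], [1,3,4], [2,3,4]
  3-simplices (5): [0,1,2,3], [0,1,2,4], [0,1,3,4], [0,2,3,4], [1,2,3,4]

giving chain groups C_0 ≅ Z^5, C_1 ≅ Z^10, C_2 ≅ Z^10, C_3 ≅ Z^5.

The boundary map ∂_1: C_1 → C_0 sends each edge [p,q] (with p < q) to q − p. For instance
  ∂[1,4] = [4] − [1].
The 5×10 boundary matrix has rank 4 and Smith normal form diag(1,1,1,1).

The boundary map ∂_2: C_2 → C_1 maps a triangle to the signed sum of its edges. For instance
  ∂[1,3,4] = [3,4] − [1,4] + [1,3],
  ∂[0,1,3] = [1,3] − [0,3] + [0,1].
The 10×10 boundary matrix has rank 6 and Smith normal form diag(1,1,1,1,1,1).

The boundary map ∂_3: C_3 → C_2 sends each 3-simplex σ to the alternating sum Σ_i (−1)^i (σ with its i-th vertex removed). For instance
  ∂[0,1,2,3] = [1,2,3] − [0,2,3] + [0,1,3] − [0,1,2],
  ∂[0,2,3,4] = [2,3,4] − [0,3,4] + [0,2,4] − [0,2,3].
This gives a 10×5 integer matrix of rank 4; reducing to Smith normal form yields diagonal entries (1,1,1,1).

Now H_k = ker ∂_k / im ∂_{k+1}, so:

  H_1: rank ker ∂_1 − rank ∂_2 = (10 − 4) − 6 = 0, and the invariant factors of ∂_2 are all 1, so H_1 = 0.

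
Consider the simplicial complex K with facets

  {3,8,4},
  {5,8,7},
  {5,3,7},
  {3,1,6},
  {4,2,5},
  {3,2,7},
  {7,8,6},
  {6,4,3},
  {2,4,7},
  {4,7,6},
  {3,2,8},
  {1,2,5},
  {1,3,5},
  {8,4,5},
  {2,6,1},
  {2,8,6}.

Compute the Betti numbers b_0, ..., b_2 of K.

b_0 = 1, b_1 = 2, b_2 = 1.

Take the total order 1 < 2 < 3 < 4 < 5 < 6 < 7 < 8 on the vertex set. Then K (dimension 2) consists of the simplices:

  0-simplices (8): [1], [2], [3], [4], [5], [6], [7], [8]
  1-simplices (24): (24 of them)
  2-simplices (16): [1,2,5], [1,2,6], [1,3,5], [1,3,6], [2,3,7], [2,3,8], [2,4,5], [2,4,7], [2,6,8], [3,4,6], [3,4,8], [3,5,7], [4,5,8], [4,6,7], [5,7,8], [6,7,8]

so the chain groups are C_0 ≅ Z^8, C_1 ≅ Z^24, C_2 ≅ Z^16.

∂_1: C_1 → C_0 maps an edge to its endpoints' difference, ∂[p,q] = q − p.
The resulting 8×24 matrix has rank 7, and its Smith normal form has invariant factors (1,1,1,1,1,1,1).

Boundary ∂_2: C_2 → C_1 maps a triangle to the signed sum of its edges. For instance
  ∂[3,5,7] = [5,7] − [3,7] + [3,5],
  ∂[2,4,7] = [4,7] − [2,7] + [2,4].
As a 24×16 matrix over Z this has rank 15, with invariant factors (1,1,1,1,1,1,1,1,1,1,1,1,1,1,1).

Reading off H_k = ker ∂_k / im ∂_{k+1}:

  H_0: rank C_0 − rank ∂_1 = 8 − 7 = 1, and the invariant factors of ∂_1 are all 1, so H_0 = Z.
  H_1: rank ker ∂_1 − rank ∂_2 = (24 − 7) − 15 = 2, and the invariant factors of ∂_2 are all 1, so H_1 = Z^2.
  H_2: rank ker ∂_2 − rank ∂_3 = (16 − 15) − 0 = 1, and there is no ∂_3, so H_2 = Z.

(K is a triangulation of the torus T^2.)

Hence the Betti numbers are b_0 = 1, b_1 = 2, b_2 = 1.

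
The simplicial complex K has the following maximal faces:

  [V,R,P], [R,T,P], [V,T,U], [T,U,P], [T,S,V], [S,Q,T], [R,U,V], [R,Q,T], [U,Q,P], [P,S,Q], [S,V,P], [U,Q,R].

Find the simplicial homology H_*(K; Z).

Order the vertices as P < Q < R < S < T < U < V. Listing each simplex with vertices in this order, K has dimension 2 with simplices:

  0-simplices (7): P, Q, R, S, T, U, V
  1-simplices (18): PQ, PR, PS, PT, PU, PV, QR, QS, QT, QU, RT, RU, RV, ST, SV, TU, TV, UV
  2-simplices (12): PQS, PQU, PRT, PRV, PSV, PTU, QRT, QRU, QST, RUV, STV, TUV

so the chain groups are C_0 ≅ Z^7, C_1 ≅ Z^18, C_2 ≅ Z^12.

The boundary map ∂_1: C_1 → C_0 maps an edge to its endpoints' difference, ∂[p,q] = q − p. For instance
  ∂QR = R − Q.
This gives a 7×18 integer matrix of rank 6; reducing to Smith normal form yields diagonal entries (1,1,1,1,1,1).

Boundary ∂_2: C_2 → C_1 sends each 2-simplex [p,q,r] to [q,r] − [p,r] + [p,q]. For instance
  ∂PRV = RV − PV + PR,
  ∂STV = TV − SV + ST.
As a 18×12 matrix over Z this has rank 12, with invariant factors (1,1,1,1,1,1,1,1,1,1,1,2).

Reading off H_k = ker ∂_k / im ∂_{k+1}:

  H_0: rank C_0 − rank ∂_1 = 7 − 6 = 1, and the invariant factors of ∂_1 are all 1, so H_0 = Z.
  H_1: rank ker ∂_1 − rank ∂_2 = (18 − 6) − 12 = 0, and ∂_2 has invariant factor 2 > 1, so H_1 = Z/2.
  H_2: rank ker ∂_2 − rank ∂_3 = (12 − 12) − 0 = 0, and there is no ∂_3, so H_2 = 0.

As a check, the Euler characteristic is 7 − 18 + 12 = 1, which agrees with 1 − 0 + 0 = 1.

H_0 = Z,  H_1 = Z/2,  H_2 = 0.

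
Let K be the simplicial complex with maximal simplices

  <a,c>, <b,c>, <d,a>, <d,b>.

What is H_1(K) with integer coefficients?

H_1 = Z.

K has 4 vertices, 4 edges.
rank ∂_1 = 3, rank ∂_2 = 0 ⇒ b_1 = 4 − 3 − 0 = 1. So H_1 = Z.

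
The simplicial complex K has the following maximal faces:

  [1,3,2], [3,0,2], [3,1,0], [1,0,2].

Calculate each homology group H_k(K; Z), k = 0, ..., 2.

Order the vertices as 0 < 1 < 2 < 3. Listing each simplex with vertices in this order, K has dimension 2 with simplices:

  0-simplices (4): [0], [1], [2], [3]
  1-simplices (6): [0,1], [0,2], [0,3], [1,2], [1,3], [2,3]
  2-simplices (4): [0,1,2], [0,1,3], [0,2,3], [1,2,3]

so the chain groups are C_0 ≅ Z^4, C_1 ≅ Z^6, C_2 ≅ Z^4.

Boundary ∂_1: C_1 → C_0 is given by ∂[p,q] = [q] − [p]. For instance
  ∂[1,2] = [2] − [1].
This gives a 4×6 integer matrix of rank 3; reducing to Smith normal form yields diagonal entries (1,1,1).

The boundary map ∂_2: C_2 → C_1 sends each 2-simplex [p,q,r] to [q,r] − [p,r] + [p,q]. For instance
  ∂[0,1,3] = [1,3] − [0,3] + [0,1],
  ∂[1,2,3] = [2,3] − [1,3] + [1,2].
As a 6×4 matrix over Z this has rank 3, with invariant factors (1,1,1).

Computing H_k = (kernel of ∂_k) / (image of ∂_{k+1}):

  H_0: rank C_0 − rank ∂_1 = 4 − 3 = 1, and the invariant factors of ∂_1 are all 1, so H_0 = Z.
  H_1: rank ker ∂_1 − rank ∂_2 = (6 − 3) − 3 = 0, and the invariant factors of ∂_2 are all 1, so H_1 = 0.
  H_2: rank ker ∂_2 − rank ∂_3 = (4 − 3) − 0 = 1, and there is no ∂_3, so H_2 = Z.

H_0 = Z,  H_1 = 0,  H_2 = Z.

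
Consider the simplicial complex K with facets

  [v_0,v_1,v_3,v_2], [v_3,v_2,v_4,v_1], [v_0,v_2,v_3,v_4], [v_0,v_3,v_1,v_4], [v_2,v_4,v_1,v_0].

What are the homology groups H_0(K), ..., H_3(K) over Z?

H_0 ≅ Z,  H_1 = 0,  H_2 = 0,  H_3 ≅ Z.

Order the vertices as v_0 < v_1 < v_2 < v_3 < v_4. Listing each simplex with vertices in this order, K has dimension 3 with simplices:

  0-simplices (5): [v_0], [v_1], [v_2], [v_3], [v_4]
  1-simplices (10): [v_0,v_1], [v_0,v_2], [v_0,v_3], [v_0,v_4], [v_1,v_2], [v_1,v_3], [v_1,v_4], [v_2,v_3], [v_2,v_4], [v_3,v_4]
  2-simplices (10): [v_0,v_1,v_2], [v_0,v_1,v_3], [v_0,v_1,v_4], [v_0,v_2,v_3], [v_0,v_2,v_4], [v_0,v_3,v_4], [v_1,v_2,v_3], [v_1,v_2,v_4], [v_1,v_3,v_4], [v_2,v_3,v_4]
  3-simplices (5): [v_0,v_1,v_2,v_3], [v_0,v_1,v_2,v_4], [v_0,v_1,v_3,v_4], [v_0,v_2,v_3,v_4], [v_1,v_2,v_3,v_4]

giving chain groups C_0 ≅ Z^5, C_1 ≅ Z^10, C_2 ≅ Z^10, C_3 ≅ Z^5.

∂_1: C_1 → C_0 maps an edge to its endpoints' difference, ∂[p,q] = q − p. For instance
  ∂[v_3,v_4] = [v_4] − [v_3].
The resulting 5×10 matrix has rank 4, and its Smith normal form has invariant factors (1,1,1,1).

∂_2: C_2 → C_1 sends each 2-simplex [p,q,r] to [q,r] − [p,r] + [p,q]. For instance
  ∂[v_2,v_3,v_4] = [v_3,v_4] − [v_2,v_4] + [v_2,v_3],
  ∂[v_0,v_3,v_4] = [v_3,v_4] − [v_0,v_4] + [v_0,v_3].
As a 10×10 matrix over Z this has rank 6, with invariant factors (1,1,1,1,1,1).

The boundary map ∂_3: C_3 → C_2 sends each 3-simplex σ to the alternating sum Σ_i (−1)^i (σ with its i-th vertex removed). For instance
  ∂[v_0,v_1,v_3,v_4] = [v_1,v_3,v_4] − [v_0,v_3,v_4] + [v_0,v_1,v_4] − [v_0,v_1,v_3],
  ∂[v_0,v_1,v_2,v_4] = [v_1,v_2,v_4] − [v_0,v_2,v_4] + [v_0,v_1,v_4] − [v_0,v_1,v_2].
The 10×5 boundary matrix has rank 4 and Smith normal form diag(1,1,1,1).

From H_k ≅ ker(∂_k) / im(∂_{k+1}) we obtain:

  H_0: rank C_0 − rank ∂_1 = 5 − 4 = 1, and the invariant factors of ∂_1 are all 1, so H_0 = Z.
  H_1: rank ker ∂_1 − rank ∂_2 = (10 − 4) − 6 = 0, and the invariant factors of ∂_2 are all 1, so H_1 = 0.
  H_2: rank ker ∂_2 − rank ∂_3 = (10 − 6) − 4 = 0, and the invariant factors of ∂_3 are all 1, so H_2 = 0.
  H_3: rank ker ∂_3 − rank ∂_4 = (5 − 4) − 0 = 1, and there is no ∂_4, so H_3 = Z.

(K is a triangulation of the 3-sphere S^3.)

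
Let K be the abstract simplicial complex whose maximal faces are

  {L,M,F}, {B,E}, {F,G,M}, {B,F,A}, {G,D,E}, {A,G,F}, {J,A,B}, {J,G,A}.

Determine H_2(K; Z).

Order the vertices as A < B < D < E < F < G < J < L < M. Listing each simplex with vertices in this order, K has dimension 2 with simplices:

  0-simplices (9): A, B, D, E, F, G, J, L, M
  1-simplices (16): AB, AF, AG, AJ, BE, BF, BJ, DE, DG, EG, FG, FL, FM, GJ, GM, LM
  2-simplices (7): ABF, ABJ, AFG, AGJ, DEG, FGM, FLM

so the chain groups are C_0 ≅ Z^9, C_1 ≅ Z^16, C_2 ≅ Z^7.

Boundary ∂_1: C_1 → C_0 maps an edge to its endpoints' difference, ∂[p,q] = q − p.
This gives a 9×16 integer matrix of rank 8; reducing to Smith normal form yields diagonal entries (1,1,1,1,1,1,1,1).

Boundary ∂_2: C_2 → C_1 sends each 2-simplex [p,q,r] to [q,r] − [p,r] + [p,q]. For instance
  ∂ABJ = BJ − AJ + AB,
  ∂AGJ = GJ − AJ + AG.
The resulting 16×7 matrix has rank 7, and its Smith normal form has invariant factors (1,1,1,1,1,1,1).

Reading off H_k = ker ∂_k / im ∂_{k+1}:

  H_2: rank ker ∂_2 − rank ∂_3 = (7 − 7) − 0 = 0, and there is no ∂_3, so H_2 ≅ 0.

H_2 ≅ 0.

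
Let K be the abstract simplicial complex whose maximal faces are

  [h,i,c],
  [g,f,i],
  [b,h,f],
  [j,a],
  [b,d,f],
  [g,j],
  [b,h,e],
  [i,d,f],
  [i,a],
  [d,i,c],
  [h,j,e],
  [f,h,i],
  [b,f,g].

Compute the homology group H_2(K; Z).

Order the vertices as a < b < c < d < e < f < g < h < i < j. Listing each simplex with vertices in this order, K has dimension 2 with simplices:

  0-simplices (10): a, b, c, d, e, f, g, h, i, j
  1-simplices (21): ai, aj, bd, be, bf, bg, bh, cd, ch, ci, df, di, eh, ej, fg, fh, fi, gi, gj, hi, hj
  2-simplices (10): bdf, beh, bfg, bfh, cdi, chi, dfi, ehj, fgi, fhi

Hence C_0 ≅ Z^10, C_1 ≅ Z^21, C_2 ≅ Z^10.

∂_1: C_1 → C_0 is given by ∂[p,q] = [q] − [p]. For instance
  ∂eh = h − e.
As a 10×21 matrix over Z this has rank 9, with invariant factors (1,1,1,1,1,1,1,1,1).

The boundary map ∂_2: C_2 → C_1 acts by ∂[p,q,r] = [q,r] − [p,r] + [p,q]. For instance
  ∂bfg = fg − bg + bf,
  ∂chi = hi − ci + ch.
The 21×10 boundary matrix has rank 10 and Smith normal form diag(1,1,1,1,1,1,1,1,1,1).

Computing H_k = (kernel of ∂_k) / (image of ∂_{k+1}):

  H_2: rank ker ∂_2 − rank ∂_3 = (10 − 10) − 0 = 0, and there is no ∂_3, so H_2 ≅ 0.

H_2 = 0.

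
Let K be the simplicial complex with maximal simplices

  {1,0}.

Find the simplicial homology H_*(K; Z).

Take the total order 0 < 1 on the vertex set. Then K (dimension 1) consists of the simplices:

  0-simplices (2): [0], [1]
  1-simplices (1): [0,1]

so the chain groups are C_0 ≅ Z^2, C_1 ≅ Z^1.

The boundary map ∂_1: C_1 → C_0 sends each edge [p,q] (with p < q) to q − p.
The 2×1 boundary matrix has rank 1 and Smith normal form diag(1).

From H_k ≅ ker(∂_k) / im(∂_{k+1}) we obtain:

  H_0: rank C_0 − rank ∂_1 = 2 − 1 = 1, and the invariant factors of ∂_1 are all 1, so H_0 = Z.
  H_1: rank ker ∂_1 − rank ∂_2 = (1 − 1) − 0 = 0, and there is no ∂_2, so H_1 = 0.

(K is a triangulation of the 1-simplex.)

H_0 ≅ Z,  H_1 = 0.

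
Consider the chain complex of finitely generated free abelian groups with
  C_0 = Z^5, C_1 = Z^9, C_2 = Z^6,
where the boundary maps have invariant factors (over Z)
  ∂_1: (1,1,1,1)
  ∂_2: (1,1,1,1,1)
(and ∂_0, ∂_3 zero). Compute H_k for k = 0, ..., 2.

H_0 = Z,  H_1 = 0,  H_2 = Z.

H_0: b_0 = 5 − 0 − 4 = 1; torsion from ∂_1 factors > 1: none. So H_0 = Z.
H_1: b_1 = 9 − 4 − 5 = 0; torsion from ∂_2 factors > 1: none. So H_1 = 0.
H_2: b_2 = 6 − 5 − 0 = 1; torsion from ∂_3 factors > 1: none. So H_2 = Z.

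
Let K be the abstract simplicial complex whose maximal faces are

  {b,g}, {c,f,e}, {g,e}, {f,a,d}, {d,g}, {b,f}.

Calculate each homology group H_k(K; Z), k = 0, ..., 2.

K has 7 vertices, 10 edges, 2 triangles.
rank ∂_0 = 0, rank ∂_1 = 6 ⇒ b_0 = 7 − 0 − 6 = 1; all invariant factors of ∂_1 are 1 so no torsion. So H_0 = Z.
rank ∂_1 = 6, rank ∂_2 = 2 ⇒ b_1 = 10 − 6 − 2 = 2; all invariant factors of ∂_2 are 1 so no torsion. So H_1 = Z^2.
rank ∂_2 = 2, rank ∂_3 = 0 ⇒ b_2 = 2 − 2 − 0 = 0. So H_2 = 0.

H_0 ≅ Z,  H_1 ≅ Z^2,  H_2 = 0.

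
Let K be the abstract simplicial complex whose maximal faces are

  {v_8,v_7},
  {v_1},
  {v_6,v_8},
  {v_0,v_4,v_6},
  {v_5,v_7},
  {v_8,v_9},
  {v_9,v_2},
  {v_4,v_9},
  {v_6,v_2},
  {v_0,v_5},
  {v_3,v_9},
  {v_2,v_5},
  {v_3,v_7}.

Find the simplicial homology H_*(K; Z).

Take the total order v_0 < v_1 < v_2 < v_3 < v_4 < v_5 < v_6 < v_7 < v_8 < v_9 on the vertex set. Then K (dimension 2) consists of the simplices:

  0-simplices (10): [v_0], [v_1], [v_2], [v_3], [v_4], [v_5], [v_6], [v_7], [v_8], [v_9]
  1-simplices (14): [v_0,v_4], [v_0,v_5], [v_0,v_6], [v_2,v_5], [v_2,v_6], [v_2,v_9], [v_3,v_7], [v_3,v_9], [v_4,v_6], [v_4,v_9], [v_5,v_7], [v_6,v_8], [v_7,v_8], [v_8,v_9]
  2-simplices (1): [v_0,v_4,v_6]

Hence C_0 ≅ Z^10, C_1 ≅ Z^14, C_2 ≅ Z^1.

The boundary map ∂_1: C_1 → C_0 sends each edge [p,q] (with p < q) to q − p. For instance
  ∂[v_0,v_4] = [v_4] − [v_0].
The 10×14 boundary matrix has rank 8 and Smith normal form diag(1,1,1,1,1,1,1,1).

∂_2: C_2 → C_1 maps a triangle to the signed sum of its edges. For instance
  ∂[v_0,v_4,v_6] = [v_4,v_6] − [v_0,v_6] + [v_0,v_4].
This gives a 14×1 integer matrix of rank 1; reducing to Smith normal form yields diagonal entries (1).

Reading off H_k = ker ∂_k / im ∂_{k+1}:

  H_0: rank C_0 − rank ∂_1 = 10 − 8 = 2, and the invariant factors of ∂_1 are all 1, so H_0 ≅ Z^2.
  H_1: rank ker ∂_1 − rank ∂_2 = (14 − 8) − 1 = 5, and the invariant factors of ∂_2 are all 1, so H_1 ≅ Z^5.
  H_2: rank ker ∂_2 − rank ∂_3 = (1 − 1) − 0 = 0, and there is no ∂_3, so H_2 ≅ 0.

H_0 = Z^2,  H_1 = Z^5,  H_2 = 0.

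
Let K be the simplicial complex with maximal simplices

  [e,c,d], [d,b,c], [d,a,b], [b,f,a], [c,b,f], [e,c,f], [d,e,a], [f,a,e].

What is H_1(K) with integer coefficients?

Order the vertices as a < b < c < d < e < f. Listing each simplex with vertices in this order, K has dimension 2 with simplices:

  0-simplices (6): a, b, c, d, e, f
  1-simplices (12): ab, ad, ae, af, bc, bd, bf, cd, ce, cf, de, ef
  2-simplices (8): abd, abf, ade, aef, bcd, bcf, cde, cef

giving chain groups C_0 ≅ Z^6, C_1 ≅ Z^12, C_2 ≅ Z^8.

∂_1: C_1 → C_0 sends each edge [p,q] (with p < q) to q − p.
The resulting 6×12 matrix has rank 5, and its Smith normal form has invariant factors (1,1,1,1,1).

Boundary ∂_2: C_2 → C_1 acts by ∂[p,q,r] = [q,r] − [p,r] + [p,q]. For instance
  ∂ade = de − ae + ad,
  ∂cef = ef − cf + ce.
The 12×8 boundary matrix has rank 7 and Smith normal form diag(1,1,1,1,1,1,1).

From H_k ≅ ker(∂_k) / im(∂_{k+1}) we obtain:

  H_1: rank ker ∂_1 − rank ∂_2 = (12 − 5) − 7 = 0, and the invariant factors of ∂_2 are all 1, so H_1 = 0.

H_1 ≅ 0.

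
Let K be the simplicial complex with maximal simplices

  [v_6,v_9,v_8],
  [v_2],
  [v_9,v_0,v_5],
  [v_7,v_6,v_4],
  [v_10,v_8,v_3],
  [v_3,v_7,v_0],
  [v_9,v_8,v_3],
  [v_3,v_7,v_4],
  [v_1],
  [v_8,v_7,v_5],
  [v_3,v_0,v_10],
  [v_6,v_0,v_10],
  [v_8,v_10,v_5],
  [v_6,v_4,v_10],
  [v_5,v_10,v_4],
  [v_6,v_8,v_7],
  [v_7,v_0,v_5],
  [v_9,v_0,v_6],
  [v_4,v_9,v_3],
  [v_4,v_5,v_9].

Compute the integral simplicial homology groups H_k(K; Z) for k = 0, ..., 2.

H_0 ≅ Z^3,  H_1 ≅ Z^2,  H_2 ≅ Z.

K has 11 vertices, 27 edges, 18 triangles.
rank ∂_0 = 0, rank ∂_1 = 8 ⇒ b_0 = 11 − 0 − 8 = 3; all invariant factors of ∂_1 are 1 so no torsion. So H_0 ≅ Z^3.
rank ∂_1 = 8, rank ∂_2 = 17 ⇒ b_1 = 27 − 8 − 17 = 2; all invariant factors of ∂_2 are 1 so no torsion. So H_1 ≅ Z^2.
rank ∂_2 = 17, rank ∂_3 = 0 ⇒ b_2 = 18 − 17 − 0 = 1. So H_2 ≅ Z.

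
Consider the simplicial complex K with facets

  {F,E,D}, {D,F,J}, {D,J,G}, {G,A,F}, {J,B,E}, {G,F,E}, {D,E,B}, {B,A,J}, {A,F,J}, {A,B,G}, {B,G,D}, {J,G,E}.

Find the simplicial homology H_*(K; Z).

H_0 = Z,  H_1 = Z/2,  H_2 = 0.

Fix the vertex order A < B < D < E < F < G < J and write every simplex with vertices in increasing order. Then dim K = 2 and the simplices of K are:

  0-simplices (7): A, B, D, E, F, G, J
  1-simplices (18): AB, AF, AG, AJ, BD, BE, BG, BJ, DE, DF, DG, DJ, EF, EG, EJ, FG, FJ, GJ
  2-simplices (12): ABG, ABJ, AFG, AFJ, BDE, BDG, BEJ, DEF, DFJ, DGJ, EFG, EGJ

giving chain groups C_0 ≅ Z^7, C_1 ≅ Z^18, C_2 ≅ Z^12.

Boundary ∂_1: C_1 → C_0 sends each edge [p,q] (with p < q) to q − p.
As a 7×18 matrix over Z this has rank 6, with invariant factors (1,1,1,1,1,1).

The boundary map ∂_2: C_2 → C_1 acts by ∂[p,q,r] = [q,r] − [p,r] + [p,q]. For instance
  ∂EFG = FG − EG + EF,
  ∂BEJ = EJ − BJ + BE.
The 18×12 boundary matrix has rank 12 and Smith normal form diag(1,1,1,1,1,1,1,1,1,1,1,2).

Computing H_k = (kernel of ∂_k) / (image of ∂_{k+1}):

  H_0: rank C_0 − rank ∂_1 = 7 − 6 = 1, and the invariant factors of ∂_1 are all 1, so H_0 ≅ Z.
  H_1: rank ker ∂_1 − rank ∂_2 = (18 − 6) − 12 = 0, and ∂_2 has invariant factor 2 > 1, so H_1 ≅ Z/2.
  H_2: rank ker ∂_2 − rank ∂_3 = (12 − 12) − 0 = 0, and there is no ∂_3, so H_2 ≅ 0.

(K is a triangulation of the real projective plane RP^2.)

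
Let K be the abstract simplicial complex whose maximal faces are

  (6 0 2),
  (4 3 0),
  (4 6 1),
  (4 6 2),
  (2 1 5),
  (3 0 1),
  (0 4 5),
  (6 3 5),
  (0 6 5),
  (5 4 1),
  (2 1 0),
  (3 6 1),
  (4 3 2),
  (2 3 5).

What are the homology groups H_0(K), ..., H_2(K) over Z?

K has 7 vertices, 21 edges, 14 triangles.
rank ∂_0 = 0, rank ∂_1 = 6 ⇒ b_0 = 7 − 0 − 6 = 1; all invariant factors of ∂_1 are 1 so no torsion. So H_0 = Z.
rank ∂_1 = 6, rank ∂_2 = 13 ⇒ b_1 = 21 − 6 − 13 = 2; all invariant factors of ∂_2 are 1 so no torsion. So H_1 = Z^2.
rank ∂_2 = 13, rank ∂_3 = 0 ⇒ b_2 = 14 − 13 − 0 = 1. So H_2 = Z.

H_0 ≅ Z,  H_1 ≅ Z^2,  H_2 ≅ Z.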